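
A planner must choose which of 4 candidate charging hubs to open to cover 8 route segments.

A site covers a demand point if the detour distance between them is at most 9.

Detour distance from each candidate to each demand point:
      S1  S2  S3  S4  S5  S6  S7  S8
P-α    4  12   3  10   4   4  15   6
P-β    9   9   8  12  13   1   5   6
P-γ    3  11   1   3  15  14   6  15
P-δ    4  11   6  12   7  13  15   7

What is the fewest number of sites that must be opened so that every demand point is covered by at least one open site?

3

Coverage sets (demand points within 9 of each site):
  P-α: {S1, S3, S5, S6, S8}
  P-β: {S1, S2, S3, S6, S7, S8}
  P-γ: {S1, S3, S4, S7}
  P-δ: {S1, S3, S5, S8}
No 2 sites suffice: every size-2 union leaves at least one demand point uncovered.
But {P-α, P-β, P-γ} covers everything, so the minimum is 3.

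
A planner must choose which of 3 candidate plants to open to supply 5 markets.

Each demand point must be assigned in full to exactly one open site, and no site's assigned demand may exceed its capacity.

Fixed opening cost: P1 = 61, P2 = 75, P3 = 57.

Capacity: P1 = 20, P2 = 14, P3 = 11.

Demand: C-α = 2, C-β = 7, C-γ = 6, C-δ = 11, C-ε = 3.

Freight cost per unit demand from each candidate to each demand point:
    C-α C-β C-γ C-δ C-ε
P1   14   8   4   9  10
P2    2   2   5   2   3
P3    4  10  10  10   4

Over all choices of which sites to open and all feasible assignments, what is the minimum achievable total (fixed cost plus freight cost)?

272

Open {P1, P2}; cheapest assignment that respects the capacities:
  P1 (cap 20, load 16): C-β, C-γ, C-ε — cost 7×8 + 6×4 + 3×10 = 110
  P2 (cap 14, load 13): C-α, C-δ — cost 2×2 + 11×2 = 26
  Shipping 136, fixed 136 → total 272.
  Any other capacity-feasible assignment to {P1, P2} ships for at least 136.
Compare {P1, P2, P3}: its best feasible assignment gives total 311.
Compare {P1, P3}: its best feasible assignment gives total 349.
Every other set of open sites that can feasibly serve all demand totals ≥ 311 even under its best assignment. Minimum: 272.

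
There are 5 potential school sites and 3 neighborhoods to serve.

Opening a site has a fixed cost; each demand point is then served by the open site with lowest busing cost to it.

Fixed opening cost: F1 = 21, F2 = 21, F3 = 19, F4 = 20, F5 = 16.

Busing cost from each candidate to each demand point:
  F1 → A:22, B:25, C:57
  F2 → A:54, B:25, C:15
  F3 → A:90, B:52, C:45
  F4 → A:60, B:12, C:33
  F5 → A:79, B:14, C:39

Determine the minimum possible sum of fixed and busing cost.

Open {F1, F2}: assign each demand point to its cheapest open site.
  A→F1 22, B→F1 25, C→F2 15
  busing cost 62, fixed 42 → total 104.
Compare {F1, F4}: busing cost 67 + fixed 41 = 108.
Compare {F1, F2, F5}: busing cost 51 + fixed 58 = 109.
Compare {F1, F2, F4}: busing cost 49 + fixed 62 = 111.
All other subsets cost ≥ 108. Minimum total cost: 104.

104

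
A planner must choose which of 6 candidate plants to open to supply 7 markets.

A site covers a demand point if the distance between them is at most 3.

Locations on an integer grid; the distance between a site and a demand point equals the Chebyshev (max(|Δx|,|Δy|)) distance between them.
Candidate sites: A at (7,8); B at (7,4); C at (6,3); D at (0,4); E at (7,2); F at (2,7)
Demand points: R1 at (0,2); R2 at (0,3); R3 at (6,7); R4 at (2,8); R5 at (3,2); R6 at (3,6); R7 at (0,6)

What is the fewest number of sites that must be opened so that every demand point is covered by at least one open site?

3

Coverage sets (demand points within 3 of each site):
  A: {R3}
  B: {R3}
  C: {R5, R6}
  D: {R1, R2, R5, R6, R7}
  E: {}
  F: {R4, R6, R7}
No 2 sites suffice: every size-2 union leaves at least one demand point uncovered.
But {A, D, F} covers everything, so the minimum is 3.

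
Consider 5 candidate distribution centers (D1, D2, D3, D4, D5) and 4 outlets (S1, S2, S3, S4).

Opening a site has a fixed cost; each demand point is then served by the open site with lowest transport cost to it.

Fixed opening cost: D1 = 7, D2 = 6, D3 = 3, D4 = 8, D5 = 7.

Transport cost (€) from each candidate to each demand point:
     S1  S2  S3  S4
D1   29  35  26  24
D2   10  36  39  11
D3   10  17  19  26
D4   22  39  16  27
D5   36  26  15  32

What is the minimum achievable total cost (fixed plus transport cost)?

66

Open {D2, D3}: assign each demand point to its cheapest open site.
  S1→D2 10, S2→D3 17, S3→D3 19, S4→D2 11
  transport cost 57, fixed 9 → total 66.
Compare {D2, D3, D5}: transport cost 53 + fixed 16 = 69.
Compare {D2, D3, D4}: transport cost 54 + fixed 17 = 71.
Compare {D1, D2, D3}: transport cost 57 + fixed 16 = 73.
All other subsets cost ≥ 69. Minimum total cost: 66.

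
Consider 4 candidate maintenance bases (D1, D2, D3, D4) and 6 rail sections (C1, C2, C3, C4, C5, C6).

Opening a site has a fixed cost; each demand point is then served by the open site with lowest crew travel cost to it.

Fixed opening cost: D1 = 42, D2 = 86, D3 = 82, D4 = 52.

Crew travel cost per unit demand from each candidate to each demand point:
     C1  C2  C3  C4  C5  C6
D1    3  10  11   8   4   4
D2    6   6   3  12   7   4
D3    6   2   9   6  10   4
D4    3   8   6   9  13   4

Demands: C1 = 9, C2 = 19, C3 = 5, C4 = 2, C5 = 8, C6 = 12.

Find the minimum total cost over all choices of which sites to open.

Open {D1, D3}: assign each demand point to its cheapest open site.
  C1→D1 9×3=27, C2→D3 19×2=38, C3→D3 5×9=45, C4→D3 2×6=12, C5→D1 8×4=32, C6→D1 12×4=48
  crew travel cost 202, fixed 124 → total 326.
Compare {D3}: crew travel cost 277 + fixed 82 = 359.
Compare {D1, D3, D4}: crew travel cost 187 + fixed 176 = 363.
Compare {D3, D4}: crew travel cost 235 + fixed 134 = 369.
All other subsets cost ≥ 359. Minimum total cost: 326.

326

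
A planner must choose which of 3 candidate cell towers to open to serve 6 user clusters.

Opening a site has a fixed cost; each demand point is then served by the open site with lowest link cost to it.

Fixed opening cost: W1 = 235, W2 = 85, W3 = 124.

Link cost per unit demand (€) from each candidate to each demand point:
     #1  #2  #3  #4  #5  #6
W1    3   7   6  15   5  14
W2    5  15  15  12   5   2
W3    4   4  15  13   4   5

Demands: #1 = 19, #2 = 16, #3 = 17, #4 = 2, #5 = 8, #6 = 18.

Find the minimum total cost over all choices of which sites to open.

Open {W3}: assign each demand point to its cheapest open site.
  #1→W3 19×4=76, #2→W3 16×4=64, #3→W3 17×15=255, #4→W3 2×13=26, #5→W3 8×4=32, #6→W3 18×5=90
  link cost 543, fixed 124 → total 667.
Compare {W1, W2}: link cost 371 + fixed 320 = 691.
Compare {W2, W3}: link cost 487 + fixed 209 = 696.
Compare {W1, W3}: link cost 371 + fixed 359 = 730.
All other subsets cost ≥ 691. Minimum total cost: 667.

667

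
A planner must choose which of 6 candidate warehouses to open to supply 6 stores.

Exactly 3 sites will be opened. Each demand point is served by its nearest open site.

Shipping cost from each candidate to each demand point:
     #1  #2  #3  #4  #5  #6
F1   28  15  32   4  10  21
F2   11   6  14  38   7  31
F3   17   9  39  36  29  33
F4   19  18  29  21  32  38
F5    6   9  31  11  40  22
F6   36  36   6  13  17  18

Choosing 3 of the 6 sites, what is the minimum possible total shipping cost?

52

Open {F1, F2, F6}.
  #1→F2 11, #2→F2 6, #3→F6 6, #4→F1 4, #5→F2 7, #6→F6 18  ⇒ total 52.
Compare {F1, F5, F6}: total 53.
Compare {F2, F5, F6}: total 54.
No size-3 selection does better; minimum is 52.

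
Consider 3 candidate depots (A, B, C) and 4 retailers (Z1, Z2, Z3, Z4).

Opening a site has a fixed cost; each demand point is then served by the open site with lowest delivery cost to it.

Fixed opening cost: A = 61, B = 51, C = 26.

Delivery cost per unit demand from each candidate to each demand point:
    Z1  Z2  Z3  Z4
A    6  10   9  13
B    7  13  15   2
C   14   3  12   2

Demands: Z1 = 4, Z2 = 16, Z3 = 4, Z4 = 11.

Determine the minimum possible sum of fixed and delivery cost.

200

Open {C}: assign each demand point to its cheapest open site.
  Z1→C 4×14=56, Z2→C 16×3=48, Z3→C 4×12=48, Z4→C 11×2=22
  delivery cost 174, fixed 26 → total 200.
Compare {A, C}: delivery cost 130 + fixed 87 = 217.
Compare {B, C}: delivery cost 146 + fixed 77 = 223.
Compare {A, B, C}: delivery cost 130 + fixed 138 = 268.
All other subsets cost ≥ 217. Minimum total cost: 200.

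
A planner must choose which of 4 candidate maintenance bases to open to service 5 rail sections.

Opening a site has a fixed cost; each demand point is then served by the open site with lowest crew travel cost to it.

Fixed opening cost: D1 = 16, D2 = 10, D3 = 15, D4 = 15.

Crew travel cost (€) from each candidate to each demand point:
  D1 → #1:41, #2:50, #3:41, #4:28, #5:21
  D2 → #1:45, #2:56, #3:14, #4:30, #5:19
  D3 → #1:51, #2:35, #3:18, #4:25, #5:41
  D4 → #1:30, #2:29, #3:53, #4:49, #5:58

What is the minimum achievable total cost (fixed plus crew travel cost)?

147

Open {D2, D4}: assign each demand point to its cheapest open site.
  #1→D4 30, #2→D4 29, #3→D2 14, #4→D2 30, #5→D2 19
  crew travel cost 122, fixed 25 → total 147.
Compare {D2, D3, D4}: crew travel cost 117 + fixed 40 = 157.
Compare {D1, D2, D4}: crew travel cost 120 + fixed 41 = 161.
Compare {D2, D3}: crew travel cost 138 + fixed 25 = 163.
All other subsets cost ≥ 157. Minimum total cost: 147.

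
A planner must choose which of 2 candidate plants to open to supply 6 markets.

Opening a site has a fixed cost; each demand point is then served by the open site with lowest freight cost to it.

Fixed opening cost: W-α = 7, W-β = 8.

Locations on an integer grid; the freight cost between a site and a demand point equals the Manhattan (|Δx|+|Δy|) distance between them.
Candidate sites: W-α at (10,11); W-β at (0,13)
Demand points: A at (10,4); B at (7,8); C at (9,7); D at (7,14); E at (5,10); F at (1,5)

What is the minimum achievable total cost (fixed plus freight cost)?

52

Open {W-α}: assign each demand point to its cheapest open site.
  A→W-α 7, B→W-α 6, C→W-α 5, D→W-α 6, E→W-α 6, F→W-α 15
  freight cost 45, fixed 7 → total 52.
Compare {W-α, W-β}: freight cost 39 + fixed 15 = 54.
Compare {W-β}: freight cost 71 + fixed 8 = 79.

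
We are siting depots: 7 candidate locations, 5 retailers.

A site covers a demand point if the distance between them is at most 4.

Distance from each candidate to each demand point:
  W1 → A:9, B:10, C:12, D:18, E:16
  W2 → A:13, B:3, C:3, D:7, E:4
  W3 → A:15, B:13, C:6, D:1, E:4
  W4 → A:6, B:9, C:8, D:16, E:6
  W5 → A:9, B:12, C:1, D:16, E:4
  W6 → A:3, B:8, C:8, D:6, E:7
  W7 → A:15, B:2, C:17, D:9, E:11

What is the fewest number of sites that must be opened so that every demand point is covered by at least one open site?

3

Coverage sets (demand points within 4 of each site):
  W1: {}
  W2: {B, C, E}
  W3: {D, E}
  W4: {}
  W5: {C, E}
  W6: {A}
  W7: {B}
No 2 sites suffice: every size-2 union leaves at least one demand point uncovered.
But {W2, W3, W6} covers everything, so the minimum is 3.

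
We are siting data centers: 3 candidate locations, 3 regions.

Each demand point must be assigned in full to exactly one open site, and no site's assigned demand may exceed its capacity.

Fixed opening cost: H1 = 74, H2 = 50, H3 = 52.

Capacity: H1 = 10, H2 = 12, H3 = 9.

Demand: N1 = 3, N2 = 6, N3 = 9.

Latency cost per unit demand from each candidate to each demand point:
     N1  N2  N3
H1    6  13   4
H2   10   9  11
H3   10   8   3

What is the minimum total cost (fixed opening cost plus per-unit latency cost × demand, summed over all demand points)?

213

Open {H2, H3}; cheapest assignment that respects the capacities:
  H2 (cap 12, load 9): N1, N2 — cost 3×10 + 6×9 = 84
  H3 (cap 9, load 9): N3 — cost 9×3 = 27
  Shipping 111, fixed 102 → total 213.
  Any other capacity-feasible assignment to {H2, H3} ships for at least 111.
Compare {H1, H3}: its best feasible assignment gives total 240.
Compare {H1, H2}: its best feasible assignment gives total 244.
Every other set of open sites that can feasibly serve all demand totals ≥ 240 even under its best assignment. Minimum: 213.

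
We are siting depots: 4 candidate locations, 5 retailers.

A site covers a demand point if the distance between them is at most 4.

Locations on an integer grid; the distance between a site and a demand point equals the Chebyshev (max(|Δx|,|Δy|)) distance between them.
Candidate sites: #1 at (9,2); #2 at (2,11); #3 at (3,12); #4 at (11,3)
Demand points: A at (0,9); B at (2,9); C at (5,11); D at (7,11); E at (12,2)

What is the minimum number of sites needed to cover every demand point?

2

Coverage sets (demand points within 4 of each site):
  #1: {E}
  #2: {A, B, C}
  #3: {A, B, C, D}
  #4: {E}
No single site covers all 5 demand points.
But {#1, #3} covers everything, so the minimum is 2.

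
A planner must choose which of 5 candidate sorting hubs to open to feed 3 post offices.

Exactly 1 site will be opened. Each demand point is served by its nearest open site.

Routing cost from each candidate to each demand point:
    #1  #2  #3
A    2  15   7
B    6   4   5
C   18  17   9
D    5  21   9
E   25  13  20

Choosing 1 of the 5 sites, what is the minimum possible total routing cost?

15

Open {B}.
  #1→B 6, #2→B 4, #3→B 5  ⇒ total 15.
Compare {A}: total 24.
Compare {D}: total 35.
No size-1 selection does better; minimum is 15.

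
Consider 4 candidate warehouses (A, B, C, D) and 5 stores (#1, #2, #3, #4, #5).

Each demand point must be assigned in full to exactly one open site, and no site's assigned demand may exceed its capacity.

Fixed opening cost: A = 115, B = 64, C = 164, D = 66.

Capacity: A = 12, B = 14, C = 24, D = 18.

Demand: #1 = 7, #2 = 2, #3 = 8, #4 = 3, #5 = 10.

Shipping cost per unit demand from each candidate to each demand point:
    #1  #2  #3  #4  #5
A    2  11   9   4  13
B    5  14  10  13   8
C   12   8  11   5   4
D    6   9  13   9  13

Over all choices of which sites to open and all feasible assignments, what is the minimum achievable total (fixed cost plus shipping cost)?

411

Open {B, D}; cheapest assignment that respects the capacities:
  B (cap 14, load 12): #2, #5 — cost 2×14 + 10×8 = 108
  D (cap 18, load 18): #1, #3, #4 — cost 7×6 + 8×13 + 3×9 = 173
  Shipping 281, fixed 130 → total 411.
  Any other capacity-feasible assignment to {B, D} ships for at least 281.
Compare {B, C}: its best feasible assignment gives total 422.
Compare {C, D}: its best feasible assignment gives total 431.
Every other set of open sites that can feasibly serve all demand totals ≥ 422 even under its best assignment. Minimum: 411.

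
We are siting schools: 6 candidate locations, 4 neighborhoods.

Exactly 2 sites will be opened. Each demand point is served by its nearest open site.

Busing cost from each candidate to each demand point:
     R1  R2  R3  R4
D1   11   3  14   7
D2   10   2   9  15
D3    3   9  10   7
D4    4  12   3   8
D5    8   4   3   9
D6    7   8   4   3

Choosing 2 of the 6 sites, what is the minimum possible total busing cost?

Open {D2, D6}.
  R1→D6 7, R2→D2 2, R3→D6 4, R4→D6 3  ⇒ total 16.
Compare {D1, D4}: total 17.
Compare {D1, D6}: total 17.
No size-2 selection does better; minimum is 16.

16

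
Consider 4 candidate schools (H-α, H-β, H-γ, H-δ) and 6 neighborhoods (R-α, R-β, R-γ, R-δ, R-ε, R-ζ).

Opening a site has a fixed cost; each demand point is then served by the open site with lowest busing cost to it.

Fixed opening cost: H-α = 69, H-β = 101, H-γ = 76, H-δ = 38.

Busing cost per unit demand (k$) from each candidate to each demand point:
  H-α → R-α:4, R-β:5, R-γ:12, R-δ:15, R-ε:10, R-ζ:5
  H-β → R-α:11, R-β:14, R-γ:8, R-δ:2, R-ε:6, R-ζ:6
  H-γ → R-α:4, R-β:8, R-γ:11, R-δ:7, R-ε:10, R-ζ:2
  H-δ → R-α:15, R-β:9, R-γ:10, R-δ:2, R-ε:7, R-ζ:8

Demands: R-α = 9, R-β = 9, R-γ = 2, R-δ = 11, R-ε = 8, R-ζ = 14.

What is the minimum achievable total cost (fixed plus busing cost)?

Open {H-γ, H-δ}: assign each demand point to its cheapest open site.
  R-α→H-γ 9×4=36, R-β→H-γ 9×8=72, R-γ→H-δ 2×10=20, R-δ→H-δ 11×2=22, R-ε→H-δ 8×7=56, R-ζ→H-γ 14×2=28
  busing cost 234, fixed 114 → total 348.
Compare {H-α, H-δ}: busing cost 249 + fixed 107 = 356.
Compare {H-α, H-γ, H-δ}: busing cost 207 + fixed 183 = 390.
Compare {H-γ}: busing cost 315 + fixed 76 = 391.
All other subsets cost ≥ 356. Minimum total cost: 348.

348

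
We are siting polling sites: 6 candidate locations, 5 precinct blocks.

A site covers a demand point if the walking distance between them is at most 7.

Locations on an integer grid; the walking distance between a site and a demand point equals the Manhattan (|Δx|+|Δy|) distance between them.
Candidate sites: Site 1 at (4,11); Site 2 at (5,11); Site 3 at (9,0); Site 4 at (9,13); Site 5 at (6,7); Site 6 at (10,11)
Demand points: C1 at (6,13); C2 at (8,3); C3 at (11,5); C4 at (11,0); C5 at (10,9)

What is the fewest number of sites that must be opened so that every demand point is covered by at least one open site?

2

Coverage sets (demand points within 7 of each site):
  Site 1: {C1}
  Site 2: {C1, C5}
  Site 3: {C2, C3, C4}
  Site 4: {C1, C5}
  Site 5: {C1, C2, C3, C5}
  Site 6: {C1, C3, C5}
No single site covers all 5 demand points.
But {Site 2, Site 3} covers everything, so the minimum is 2.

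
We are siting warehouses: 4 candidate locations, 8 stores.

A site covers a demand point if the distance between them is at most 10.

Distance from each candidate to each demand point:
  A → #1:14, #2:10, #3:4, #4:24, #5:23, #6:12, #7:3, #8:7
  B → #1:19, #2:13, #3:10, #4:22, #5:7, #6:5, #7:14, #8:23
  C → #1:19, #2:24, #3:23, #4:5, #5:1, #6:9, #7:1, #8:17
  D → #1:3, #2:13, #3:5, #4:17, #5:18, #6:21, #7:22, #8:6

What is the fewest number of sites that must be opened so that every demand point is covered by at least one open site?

Coverage sets (demand points within 10 of each site):
  A: {#2, #3, #7, #8}
  B: {#3, #5, #6}
  C: {#4, #5, #6, #7}
  D: {#1, #3, #8}
No 2 sites suffice: every size-2 union leaves at least one demand point uncovered.
But {A, C, D} covers everything, so the minimum is 3.

3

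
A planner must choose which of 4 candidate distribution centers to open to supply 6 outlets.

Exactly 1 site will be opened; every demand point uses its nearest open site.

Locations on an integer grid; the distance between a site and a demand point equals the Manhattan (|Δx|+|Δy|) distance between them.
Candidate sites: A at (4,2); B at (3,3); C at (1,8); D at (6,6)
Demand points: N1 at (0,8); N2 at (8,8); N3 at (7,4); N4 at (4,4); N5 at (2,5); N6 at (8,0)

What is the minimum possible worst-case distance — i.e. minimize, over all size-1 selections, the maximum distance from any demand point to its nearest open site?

8

Open {D}.
  Farthest demand point is N1 at distance 8 (to D); all others are ≤ 8.
With {A} the worst case is 10.
With {B} the worst case is 10.
No size-1 selection achieves below 8.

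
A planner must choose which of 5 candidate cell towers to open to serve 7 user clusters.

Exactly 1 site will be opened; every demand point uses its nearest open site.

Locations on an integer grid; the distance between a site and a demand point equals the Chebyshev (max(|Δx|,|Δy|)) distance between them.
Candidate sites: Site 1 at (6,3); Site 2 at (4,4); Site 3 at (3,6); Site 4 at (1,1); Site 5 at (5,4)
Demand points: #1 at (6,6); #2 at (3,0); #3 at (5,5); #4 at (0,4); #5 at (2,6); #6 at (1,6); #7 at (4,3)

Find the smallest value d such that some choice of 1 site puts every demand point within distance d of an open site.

Open {Site 2}.
  Farthest demand point is #2 at distance 4 (to Site 2); all others are ≤ 4.
With {Site 4} the worst case is 5.
With {Site 5} the worst case is 5.
No size-1 selection achieves below 4.

4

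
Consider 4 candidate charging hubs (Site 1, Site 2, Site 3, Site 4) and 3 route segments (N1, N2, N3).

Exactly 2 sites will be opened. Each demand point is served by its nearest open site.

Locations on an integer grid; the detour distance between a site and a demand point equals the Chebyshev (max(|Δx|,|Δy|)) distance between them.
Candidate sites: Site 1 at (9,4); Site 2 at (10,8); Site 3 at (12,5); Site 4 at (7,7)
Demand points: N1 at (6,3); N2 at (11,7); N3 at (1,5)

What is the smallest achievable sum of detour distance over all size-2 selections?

Open {Site 2, Site 4}.
  N1→Site 4 4, N2→Site 2 1, N3→Site 4 6  ⇒ total 11.
Compare {Site 1, Site 2}: total 12.
Compare {Site 1, Site 4}: total 12.
No size-2 selection does better; minimum is 11.

11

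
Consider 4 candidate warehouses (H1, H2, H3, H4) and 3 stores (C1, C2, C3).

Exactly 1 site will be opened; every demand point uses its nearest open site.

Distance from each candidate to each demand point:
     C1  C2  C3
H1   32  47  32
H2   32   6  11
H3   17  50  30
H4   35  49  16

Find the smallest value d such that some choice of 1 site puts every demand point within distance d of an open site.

32

Open {H2}.
  Farthest demand point is C1 at distance 32 (to H2); all others are ≤ 32.
With {H1} the worst case is 47.
With {H4} the worst case is 49.
No size-1 selection achieves below 32.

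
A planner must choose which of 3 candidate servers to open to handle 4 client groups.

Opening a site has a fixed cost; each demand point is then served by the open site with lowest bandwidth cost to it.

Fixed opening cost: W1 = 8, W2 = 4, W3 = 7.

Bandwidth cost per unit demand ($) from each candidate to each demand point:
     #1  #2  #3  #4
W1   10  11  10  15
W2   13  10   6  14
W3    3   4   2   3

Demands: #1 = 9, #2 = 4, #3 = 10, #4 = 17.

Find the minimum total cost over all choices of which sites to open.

121

Open {W3}: assign each demand point to its cheapest open site.
  #1→W3 9×3=27, #2→W3 4×4=16, #3→W3 10×2=20, #4→W3 17×3=51
  bandwidth cost 114, fixed 7 → total 121.
Compare {W2, W3}: bandwidth cost 114 + fixed 11 = 125.
Compare {W1, W3}: bandwidth cost 114 + fixed 15 = 129.
Compare {W1, W2, W3}: bandwidth cost 114 + fixed 19 = 133.
All other subsets cost ≥ 125. Minimum total cost: 121.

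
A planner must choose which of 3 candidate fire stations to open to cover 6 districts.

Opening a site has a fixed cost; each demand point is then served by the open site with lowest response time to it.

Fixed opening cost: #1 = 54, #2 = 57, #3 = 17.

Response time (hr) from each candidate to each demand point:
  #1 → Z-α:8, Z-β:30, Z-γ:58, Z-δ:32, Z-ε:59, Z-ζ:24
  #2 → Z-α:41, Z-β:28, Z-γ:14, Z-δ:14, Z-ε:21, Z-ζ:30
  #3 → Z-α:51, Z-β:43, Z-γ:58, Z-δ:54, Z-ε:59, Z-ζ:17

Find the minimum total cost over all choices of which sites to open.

Open {#2}: assign each demand point to its cheapest open site.
  Z-α→#2 41, Z-β→#2 28, Z-γ→#2 14, Z-δ→#2 14, Z-ε→#2 21, Z-ζ→#2 30
  response time 148, fixed 57 → total 205.
Compare {#2, #3}: response time 135 + fixed 74 = 209.
Compare {#1, #2}: response time 109 + fixed 111 = 220.
Compare {#1, #2, #3}: response time 102 + fixed 128 = 230.
All other subsets cost ≥ 209. Minimum total cost: 205.

205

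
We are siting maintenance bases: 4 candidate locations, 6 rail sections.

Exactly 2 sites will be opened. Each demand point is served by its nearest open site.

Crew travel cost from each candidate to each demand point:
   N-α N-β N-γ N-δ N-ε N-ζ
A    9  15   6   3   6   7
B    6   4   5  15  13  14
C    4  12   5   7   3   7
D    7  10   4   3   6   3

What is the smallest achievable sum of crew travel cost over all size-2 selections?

Open {B, D}.
  N-α→B 6, N-β→B 4, N-γ→D 4, N-δ→D 3, N-ε→D 6, N-ζ→D 3  ⇒ total 26.
Compare {C, D}: total 27.
Compare {B, C}: total 30.
No size-2 selection does better; minimum is 26.

26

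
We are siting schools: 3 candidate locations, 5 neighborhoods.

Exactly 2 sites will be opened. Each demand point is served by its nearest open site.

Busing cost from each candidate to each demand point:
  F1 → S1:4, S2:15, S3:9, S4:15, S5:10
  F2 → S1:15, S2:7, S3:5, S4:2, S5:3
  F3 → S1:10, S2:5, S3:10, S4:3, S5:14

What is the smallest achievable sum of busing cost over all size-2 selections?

21

Open {F1, F2}.
  S1→F1 4, S2→F2 7, S3→F2 5, S4→F2 2, S5→F2 3  ⇒ total 21.
Compare {F2, F3}: total 25.
Compare {F1, F3}: total 31.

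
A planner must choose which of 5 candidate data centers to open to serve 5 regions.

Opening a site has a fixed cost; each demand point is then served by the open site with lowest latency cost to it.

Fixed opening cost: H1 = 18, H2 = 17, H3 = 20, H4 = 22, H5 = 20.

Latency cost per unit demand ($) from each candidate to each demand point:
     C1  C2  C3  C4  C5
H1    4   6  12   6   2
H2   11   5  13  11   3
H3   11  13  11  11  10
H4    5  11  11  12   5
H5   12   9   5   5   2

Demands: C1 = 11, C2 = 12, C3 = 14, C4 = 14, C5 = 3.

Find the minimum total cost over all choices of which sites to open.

300

Open {H1, H5}: assign each demand point to its cheapest open site.
  C1→H1 11×4=44, C2→H1 12×6=72, C3→H5 14×5=70, C4→H5 14×5=70, C5→H1 3×2=6
  latency cost 262, fixed 38 → total 300.
Compare {H1, H2, H5}: latency cost 250 + fixed 55 = 305.
Compare {H1, H3, H5}: latency cost 262 + fixed 58 = 320.
Compare {H2, H4, H5}: latency cost 261 + fixed 59 = 320.
All other subsets cost ≥ 305. Minimum total cost: 300.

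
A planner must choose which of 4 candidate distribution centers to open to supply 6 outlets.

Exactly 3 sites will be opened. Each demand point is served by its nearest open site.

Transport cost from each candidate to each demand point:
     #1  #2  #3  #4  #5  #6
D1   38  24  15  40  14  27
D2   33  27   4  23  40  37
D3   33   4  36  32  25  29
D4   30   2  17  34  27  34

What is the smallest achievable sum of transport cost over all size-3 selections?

100

Open {D1, D2, D4}.
  #1→D4 30, #2→D4 2, #3→D2 4, #4→D2 23, #5→D1 14, #6→D1 27  ⇒ total 100.
Compare {D1, D2, D3}: total 105.
Compare {D2, D3, D4}: total 113.
No size-3 selection does better; minimum is 100.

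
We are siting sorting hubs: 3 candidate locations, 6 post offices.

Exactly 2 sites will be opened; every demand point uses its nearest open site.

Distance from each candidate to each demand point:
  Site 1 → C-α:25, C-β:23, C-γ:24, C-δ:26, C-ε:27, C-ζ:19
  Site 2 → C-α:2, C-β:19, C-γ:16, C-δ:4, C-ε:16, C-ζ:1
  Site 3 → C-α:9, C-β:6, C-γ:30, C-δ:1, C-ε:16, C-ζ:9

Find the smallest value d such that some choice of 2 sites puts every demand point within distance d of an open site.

Open {Site 2, Site 3}.
  Farthest demand point is C-γ at distance 16 (to Site 2); all others are ≤ 16.
With {Site 1, Site 2} the worst case is 19.
With {Site 1, Site 3} the worst case is 24.
No size-2 selection achieves below 16.

16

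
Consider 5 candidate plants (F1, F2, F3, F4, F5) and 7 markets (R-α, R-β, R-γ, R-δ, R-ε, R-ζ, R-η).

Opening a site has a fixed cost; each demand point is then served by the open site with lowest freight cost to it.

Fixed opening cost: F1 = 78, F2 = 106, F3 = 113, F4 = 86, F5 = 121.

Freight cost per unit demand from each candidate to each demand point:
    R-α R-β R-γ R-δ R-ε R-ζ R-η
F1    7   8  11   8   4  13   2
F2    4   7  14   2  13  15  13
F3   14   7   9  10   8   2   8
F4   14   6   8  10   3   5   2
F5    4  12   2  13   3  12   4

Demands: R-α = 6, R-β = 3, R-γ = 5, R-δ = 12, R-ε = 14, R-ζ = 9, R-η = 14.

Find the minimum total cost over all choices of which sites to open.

413

Open {F2, F4}: assign each demand point to its cheapest open site.
  R-α→F2 6×4=24, R-β→F4 3×6=18, R-γ→F4 5×8=40, R-δ→F2 12×2=24, R-ε→F4 14×3=42, R-ζ→F4 9×5=45, R-η→F4 14×2=28
  freight cost 221, fixed 192 → total 413.
Compare {F4}: freight cost 377 + fixed 86 = 463.
Compare {F1, F4}: freight cost 311 + fixed 164 = 475.
Compare {F1, F2, F4}: freight cost 221 + fixed 270 = 491.
All other subsets cost ≥ 463. Minimum total cost: 413.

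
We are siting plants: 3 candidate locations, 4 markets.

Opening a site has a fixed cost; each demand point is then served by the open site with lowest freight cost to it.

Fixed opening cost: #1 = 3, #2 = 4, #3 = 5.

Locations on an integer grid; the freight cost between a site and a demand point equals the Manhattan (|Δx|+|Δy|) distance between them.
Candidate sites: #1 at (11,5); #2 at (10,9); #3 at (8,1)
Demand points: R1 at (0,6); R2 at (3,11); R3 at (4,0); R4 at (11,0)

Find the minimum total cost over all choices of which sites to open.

40

Open {#2, #3}: assign each demand point to its cheapest open site.
  R1→#2 13, R2→#2 9, R3→#3 5, R4→#3 4
  freight cost 31, fixed 9 → total 40.
Compare {#3}: freight cost 37 + fixed 5 = 42.
Compare {#1, #2, #3}: freight cost 30 + fixed 12 = 42.
Compare {#1, #3}: freight cost 35 + fixed 8 = 43.
All other subsets cost ≥ 42. Minimum total cost: 40.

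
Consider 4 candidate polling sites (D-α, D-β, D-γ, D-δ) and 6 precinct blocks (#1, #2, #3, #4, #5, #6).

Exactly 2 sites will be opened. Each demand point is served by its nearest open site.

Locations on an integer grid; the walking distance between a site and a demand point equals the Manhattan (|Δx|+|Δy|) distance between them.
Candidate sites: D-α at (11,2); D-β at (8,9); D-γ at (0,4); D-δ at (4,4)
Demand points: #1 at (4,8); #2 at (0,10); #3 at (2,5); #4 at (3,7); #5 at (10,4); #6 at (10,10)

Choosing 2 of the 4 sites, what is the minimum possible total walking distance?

29

Open {D-β, D-δ}.
  #1→D-δ 4, #2→D-β 9, #3→D-δ 3, #4→D-δ 4, #5→D-δ 6, #6→D-β 3  ⇒ total 29.
Compare {D-β, D-γ}: total 30.
Compare {D-α, D-δ}: total 33.
No size-2 selection does better; minimum is 29.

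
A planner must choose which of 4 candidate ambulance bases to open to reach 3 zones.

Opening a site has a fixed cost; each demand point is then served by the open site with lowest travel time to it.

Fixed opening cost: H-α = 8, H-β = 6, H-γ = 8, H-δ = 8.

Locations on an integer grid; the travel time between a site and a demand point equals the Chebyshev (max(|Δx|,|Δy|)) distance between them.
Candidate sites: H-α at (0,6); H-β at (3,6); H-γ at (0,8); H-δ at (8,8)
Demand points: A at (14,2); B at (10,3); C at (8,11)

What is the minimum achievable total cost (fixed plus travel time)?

Open {H-δ}: assign each demand point to its cheapest open site.
  A→H-δ 6, B→H-δ 5, C→H-δ 3
  travel time 14, fixed 8 → total 22.
Compare {H-β, H-δ}: travel time 14 + fixed 14 = 28.
Compare {H-β}: travel time 23 + fixed 6 = 29.
Compare {H-α, H-δ}: travel time 14 + fixed 16 = 30.
All other subsets cost ≥ 28. Minimum total cost: 22.

22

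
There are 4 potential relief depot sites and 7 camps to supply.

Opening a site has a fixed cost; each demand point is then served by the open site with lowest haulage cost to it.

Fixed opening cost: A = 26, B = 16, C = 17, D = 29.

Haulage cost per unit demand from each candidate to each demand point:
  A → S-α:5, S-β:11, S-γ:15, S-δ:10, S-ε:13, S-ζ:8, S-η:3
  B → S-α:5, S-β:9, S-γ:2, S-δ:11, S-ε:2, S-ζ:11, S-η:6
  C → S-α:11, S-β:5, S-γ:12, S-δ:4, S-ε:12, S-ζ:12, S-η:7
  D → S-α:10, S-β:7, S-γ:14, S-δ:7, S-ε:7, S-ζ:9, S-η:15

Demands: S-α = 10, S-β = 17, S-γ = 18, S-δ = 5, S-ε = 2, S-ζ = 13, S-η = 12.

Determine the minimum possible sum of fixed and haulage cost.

Open {A, B, C}: assign each demand point to its cheapest open site.
  S-α→A 10×5=50, S-β→C 17×5=85, S-γ→B 18×2=36, S-δ→C 5×4=20, S-ε→B 2×2=4, S-ζ→A 13×8=104, S-η→A 12×3=36
  haulage cost 335, fixed 59 → total 394.
Compare {A, B, C, D}: haulage cost 335 + fixed 88 = 423.
Compare {B, C}: haulage cost 410 + fixed 33 = 443.
Compare {B, C, D}: haulage cost 384 + fixed 62 = 446.
All other subsets cost ≥ 423. Minimum total cost: 394.

394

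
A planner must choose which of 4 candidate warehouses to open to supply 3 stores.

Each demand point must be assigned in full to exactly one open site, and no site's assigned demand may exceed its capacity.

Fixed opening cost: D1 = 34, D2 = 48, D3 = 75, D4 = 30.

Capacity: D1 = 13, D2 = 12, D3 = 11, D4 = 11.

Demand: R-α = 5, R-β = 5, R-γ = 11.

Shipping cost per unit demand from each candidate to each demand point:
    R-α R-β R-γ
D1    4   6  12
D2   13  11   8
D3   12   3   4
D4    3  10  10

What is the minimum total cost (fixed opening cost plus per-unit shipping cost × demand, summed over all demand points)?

Open {D1, D3}; cheapest assignment that respects the capacities:
  D1 (cap 13, load 10): R-α, R-β — cost 5×4 + 5×6 = 50
  D3 (cap 11, load 11): R-γ — cost 11×4 = 44
  Shipping 94, fixed 109 → total 203.
  Any other capacity-feasible assignment to {D1, D3} ships for at least 94.
Compare {D3, D4}: its best feasible assignment gives total 214.
Compare {D1, D2}: its best feasible assignment gives total 220.
Every other set of open sites that can feasibly serve all demand totals ≥ 214 even under its best assignment. Minimum: 203.

203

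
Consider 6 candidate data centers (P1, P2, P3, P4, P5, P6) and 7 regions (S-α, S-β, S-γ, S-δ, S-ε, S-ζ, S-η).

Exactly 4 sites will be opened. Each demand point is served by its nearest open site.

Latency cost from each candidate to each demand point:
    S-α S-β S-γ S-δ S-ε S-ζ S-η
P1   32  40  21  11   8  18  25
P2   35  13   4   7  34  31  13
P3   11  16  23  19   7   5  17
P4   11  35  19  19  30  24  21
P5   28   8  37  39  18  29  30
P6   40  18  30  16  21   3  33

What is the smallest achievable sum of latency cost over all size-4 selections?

53

Open {P2, P3, P5, P6}.
  S-α→P3 11, S-β→P5 8, S-γ→P2 4, S-δ→P2 7, S-ε→P3 7, S-ζ→P6 3, S-η→P2 13  ⇒ total 53.
Compare {P1, P2, P3, P5}: total 55.
Compare {P2, P3, P4, P5}: total 55.
No size-4 selection does better; minimum is 53.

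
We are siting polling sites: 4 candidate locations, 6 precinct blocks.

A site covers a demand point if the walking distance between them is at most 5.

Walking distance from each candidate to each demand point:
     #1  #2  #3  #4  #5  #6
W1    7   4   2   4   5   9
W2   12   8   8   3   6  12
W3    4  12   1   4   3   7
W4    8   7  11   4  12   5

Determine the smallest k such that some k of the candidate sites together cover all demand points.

3

Coverage sets (demand points within 5 of each site):
  W1: {#2, #3, #4, #5}
  W2: {#4}
  W3: {#1, #3, #4, #5}
  W4: {#4, #6}
No 2 sites suffice: every size-2 union leaves at least one demand point uncovered.
But {W1, W3, W4} covers everything, so the minimum is 3.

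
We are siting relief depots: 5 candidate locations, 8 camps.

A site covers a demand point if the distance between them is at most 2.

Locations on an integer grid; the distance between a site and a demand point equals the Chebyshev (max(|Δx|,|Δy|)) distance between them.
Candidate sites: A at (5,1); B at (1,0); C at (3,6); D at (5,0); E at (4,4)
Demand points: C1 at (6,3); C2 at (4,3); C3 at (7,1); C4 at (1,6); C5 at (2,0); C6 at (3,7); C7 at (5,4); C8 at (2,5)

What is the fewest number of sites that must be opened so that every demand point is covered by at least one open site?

3

Coverage sets (demand points within 2 of each site):
  A: {C1, C2, C3}
  B: {C5}
  C: {C4, C6, C7, C8}
  D: {C3}
  E: {C1, C2, C7, C8}
No 2 sites suffice: every size-2 union leaves at least one demand point uncovered.
But {A, B, C} covers everything, so the minimum is 3.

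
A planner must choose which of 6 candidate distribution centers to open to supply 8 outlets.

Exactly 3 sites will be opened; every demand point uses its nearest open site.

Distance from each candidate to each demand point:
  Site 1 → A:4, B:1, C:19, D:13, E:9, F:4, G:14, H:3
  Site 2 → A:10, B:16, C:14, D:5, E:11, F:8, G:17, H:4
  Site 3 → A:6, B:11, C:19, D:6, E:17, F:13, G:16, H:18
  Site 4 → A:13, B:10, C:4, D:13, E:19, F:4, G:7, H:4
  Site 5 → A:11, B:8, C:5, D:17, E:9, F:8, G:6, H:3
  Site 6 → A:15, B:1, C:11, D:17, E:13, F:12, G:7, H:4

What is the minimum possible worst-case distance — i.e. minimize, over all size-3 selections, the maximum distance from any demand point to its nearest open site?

Open {Site 1, Site 2, Site 4}.
  Farthest demand point is E at distance 9 (to Site 1); all others are ≤ 9.
With {Site 1, Site 2, Site 5} the worst case is 9.
With {Site 1, Site 3, Site 4} the worst case is 9.
No size-3 selection achieves below 9.

9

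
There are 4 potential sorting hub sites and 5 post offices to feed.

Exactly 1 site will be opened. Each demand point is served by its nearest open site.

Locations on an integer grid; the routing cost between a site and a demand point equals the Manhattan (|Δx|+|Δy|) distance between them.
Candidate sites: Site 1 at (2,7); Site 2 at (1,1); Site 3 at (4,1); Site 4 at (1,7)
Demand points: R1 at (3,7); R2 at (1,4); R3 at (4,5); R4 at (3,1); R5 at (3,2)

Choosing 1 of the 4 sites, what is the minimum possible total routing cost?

Open {Site 3}.
  R1→Site 3 7, R2→Site 3 6, R3→Site 3 4, R4→Site 3 1, R5→Site 3 2  ⇒ total 20.
Compare {Site 1}: total 22.
Compare {Site 2}: total 23.
No size-1 selection does better; minimum is 20.

20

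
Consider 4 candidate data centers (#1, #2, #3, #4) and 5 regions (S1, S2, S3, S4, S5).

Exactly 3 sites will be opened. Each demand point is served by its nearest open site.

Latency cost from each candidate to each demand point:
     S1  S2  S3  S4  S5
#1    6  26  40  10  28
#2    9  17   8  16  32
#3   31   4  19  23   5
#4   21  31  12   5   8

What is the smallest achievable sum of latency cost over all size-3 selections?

31

Open {#2, #3, #4}.
  S1→#2 9, S2→#3 4, S3→#2 8, S4→#4 5, S5→#3 5  ⇒ total 31.
Compare {#1, #3, #4}: total 32.
Compare {#1, #2, #3}: total 33.
No size-3 selection does better; minimum is 31.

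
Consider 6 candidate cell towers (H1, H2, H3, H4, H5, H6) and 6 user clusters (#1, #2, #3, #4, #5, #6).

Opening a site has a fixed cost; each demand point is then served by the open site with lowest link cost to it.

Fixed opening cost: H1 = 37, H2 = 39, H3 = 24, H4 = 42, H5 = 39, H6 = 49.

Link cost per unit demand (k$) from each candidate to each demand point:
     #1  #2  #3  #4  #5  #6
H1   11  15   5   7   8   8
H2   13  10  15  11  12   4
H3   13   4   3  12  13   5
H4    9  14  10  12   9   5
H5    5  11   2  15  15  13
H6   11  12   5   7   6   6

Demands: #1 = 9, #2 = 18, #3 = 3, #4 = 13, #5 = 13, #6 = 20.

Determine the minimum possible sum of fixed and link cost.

Open {H3, H5, H6}: assign each demand point to its cheapest open site.
  #1→H5 9×5=45, #2→H3 18×4=72, #3→H5 3×2=6, #4→H6 13×7=91, #5→H6 13×6=78, #6→H3 20×5=100
  link cost 392, fixed 112 → total 504.
Compare {H1, H3, H5}: link cost 418 + fixed 100 = 518.
Compare {H3, H6}: link cost 449 + fixed 73 = 522.
Compare {H2, H3, H5, H6}: link cost 372 + fixed 151 = 523.
All other subsets cost ≥ 518. Minimum total cost: 504.

504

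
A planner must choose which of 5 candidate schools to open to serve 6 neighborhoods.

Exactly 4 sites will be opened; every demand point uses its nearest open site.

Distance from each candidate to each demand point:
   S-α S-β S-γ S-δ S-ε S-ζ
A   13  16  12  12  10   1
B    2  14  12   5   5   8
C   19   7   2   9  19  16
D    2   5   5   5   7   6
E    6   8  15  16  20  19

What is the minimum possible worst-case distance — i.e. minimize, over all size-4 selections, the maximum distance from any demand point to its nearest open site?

5

Open {A, B, C, D}.
  Farthest demand point is S-β at distance 5 (to D); all others are ≤ 5.
With {A, B, D, E} the worst case is 5.
With {B, C, D, E} the worst case is 6.
No size-4 selection achieves below 5.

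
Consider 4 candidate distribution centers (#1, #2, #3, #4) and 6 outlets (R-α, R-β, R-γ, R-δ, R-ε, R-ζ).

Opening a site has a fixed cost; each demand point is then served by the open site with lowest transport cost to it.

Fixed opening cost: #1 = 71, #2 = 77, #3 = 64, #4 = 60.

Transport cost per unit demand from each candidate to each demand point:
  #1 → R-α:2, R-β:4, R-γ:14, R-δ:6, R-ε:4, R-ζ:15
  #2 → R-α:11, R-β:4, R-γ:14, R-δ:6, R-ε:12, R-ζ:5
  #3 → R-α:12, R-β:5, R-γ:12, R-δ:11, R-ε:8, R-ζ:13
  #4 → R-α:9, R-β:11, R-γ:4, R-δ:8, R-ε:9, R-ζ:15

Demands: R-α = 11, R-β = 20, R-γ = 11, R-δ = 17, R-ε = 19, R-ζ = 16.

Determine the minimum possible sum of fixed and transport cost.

612

Open {#1, #2, #4}: assign each demand point to its cheapest open site.
  R-α→#1 11×2=22, R-β→#1 20×4=80, R-γ→#4 11×4=44, R-δ→#1 17×6=102, R-ε→#1 19×4=76, R-ζ→#2 16×5=80
  transport cost 404, fixed 208 → total 612.
Compare {#1, #2}: transport cost 514 + fixed 148 = 662.
Compare {#1, #2, #3, #4}: transport cost 404 + fixed 272 = 676.
Compare {#1, #4}: transport cost 564 + fixed 131 = 695.
All other subsets cost ≥ 662. Minimum total cost: 612.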